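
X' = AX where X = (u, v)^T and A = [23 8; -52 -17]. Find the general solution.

u(t) = -K_1e^(3t)sin(4t) + K_1e^(3t)cos(4t) + K_2e^(3t)sin(4t) + K_2e^(3t)cos(4t), v(t) = 2K_1e^(3t)sin(4t) - 3K_1e^(3t)cos(4t) - 3K_2e^(3t)sin(4t) - 2K_2e^(3t)cos(4t)

Coefficient matrix A = [[23, 8], [-52, -17]].
Characteristic polynomial det(A - λI) = λ^2 - 6λ + 25 = 0.
Eigenvalues λ = 3 ± 4i (complex conjugate pair).
For λ=3+4i: an eigenvector is (1,-3) - i(-1,2) = (1 + i, -3 - 2i).
A real fundamental pair from Re and Im of e^((3+4i)t)v: X_1 = e^(3t)(cos(4t)·(1,-3) + sin(4t)·(-1,2)), X_2 = e^(3t)(sin(4t)·(1,-3) - cos(4t)·(-1,2)).
General solution: K_1X_1 + K_2X_2.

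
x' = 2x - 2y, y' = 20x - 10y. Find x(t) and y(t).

Coefficient matrix A = [[2, -2], [20, -10]].
Characteristic polynomial det(A - λI) = λ^2 + 8λ + 20 = 0.
Eigenvalues λ = -4 ± 2i (complex conjugate pair).
For λ=-4+2i: an eigenvector is (-1,-3) - i(0,-1) = (-1, -3 + i).
A real fundamental pair from Re and Im of e^((-4+2i)t)v: X_1 = e^(-4t)(cos(2t)·(-1,-3) + sin(2t)·(0,-1)), X_2 = e^(-4t)(sin(2t)·(-1,-3) - cos(2t)·(0,-1)).
General solution: C_1X_1 + C_2X_2.

x(t) = -C_1e^(-4t)cos(2t) - C_2e^(-4t)sin(2t), y(t) = -C_1e^(-4t)sin(2t) - 3C_1e^(-4t)cos(2t) - 3C_2e^(-4t)sin(2t) + C_2e^(-4t)cos(2t)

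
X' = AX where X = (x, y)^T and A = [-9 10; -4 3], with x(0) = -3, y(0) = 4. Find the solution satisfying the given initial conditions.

Coefficient matrix A = [[-9, 10], [-4, 3]].
Characteristic polynomial det(A - λI) = λ^2 + 6λ + 13 = 0.
Eigenvalues λ = -3 ± 2i (complex conjugate pair).
For λ=-3+2i: an eigenvector is (1,1) - i(2,1) = (1 - 2i, 1 - i).
A real fundamental pair from Re and Im of e^((-3+2i)t)v: X_1 = e^(-3t)(cos(2t)·(1,1) + sin(2t)·(2,1)), X_2 = e^(-3t)(sin(2t)·(1,1) - cos(2t)·(2,1)).
General solution: C_1X_1 + C_2X_2.
Applying x(0)=-3, y(0)=4 gives C_1=11, C_2=7.

x(t) = 29e^(-3t)sin(2t) - 3e^(-3t)cos(2t), y(t) = 18e^(-3t)sin(2t) + 4e^(-3t)cos(2t)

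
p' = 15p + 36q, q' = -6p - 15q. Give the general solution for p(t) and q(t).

p(t) = -3K_1e^(3t) - 2K_2e^(-3t), q(t) = K_1e^(3t) + K_2e^(-3t)

Coefficient matrix A = [[15, 36], [-6, -15]].
Characteristic polynomial det(A - λI) = λ^2 - 9 = 0.
Eigenvalues λ = 3, -3.
For λ=3: (A-λI) row 1 is [12, 36], so an eigenvector is (-3, 1).
For λ=-3: (A-λI) row 1 is [18, 36], so an eigenvector is (-2, 1).
General solution: K_1e^(3t)(-3,1) + K_2e^(-3t)(-2,1).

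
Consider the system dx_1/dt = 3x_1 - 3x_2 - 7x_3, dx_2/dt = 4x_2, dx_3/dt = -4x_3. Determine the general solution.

x_1(t) = K_1e^(3t) + K_2e^(-4t) - 3K_3e^(4t), x_2(t) = K_3e^(4t), x_3(t) = K_2e^(-4t)

Coefficient matrix A = [[3, -3, -7], [0, 4, 0], [0, 0, -4]].
det(A - λI) = 0 gives eigenvalues λ = 3, -4, 4.
For λ=3: eigenvector (1,0,0).
For λ=-4: eigenvector (1,0,1).
For λ=4: eigenvector (-3,1,0).
General solution: K_1e^(3t)(1,0,0) + K_2e^(-4t)(1,0,1) + K_3e^(4t)(-3,1,0).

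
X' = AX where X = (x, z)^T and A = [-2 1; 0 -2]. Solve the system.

x(t) = -C_1e^(-2t) - C_2te^(-2t) + 3C_2e^(-2t), z(t) = -C_2e^(-2t)

Coefficient matrix A = [[-2, 1], [0, -2]].
Characteristic polynomial det(A - λI) = λ^2 + 4λ + 4 = 0.
Single eigenvalue λ = -2 with algebraic multiplicity 2.
Eigenvector v = (-1,0); generalized eigenvector w with (A-λI)w=v is (3,-1).
General solution: e^(-2t)[C_1·v + C_2·(t·v + w)].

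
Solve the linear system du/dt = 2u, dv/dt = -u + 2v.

u(t) = K_2e^(2t), v(t) = -K_1e^(2t) - K_2te^(2t) + 3K_2e^(2t)

Coefficient matrix A = [[2, 0], [-1, 2]].
Characteristic polynomial det(A - λI) = λ^2 - 4λ + 4 = 0.
Single eigenvalue λ = 2 with algebraic multiplicity 2.
Eigenvector v = (0,-1); generalized eigenvector w with (A-λI)w=v is (1,3).
General solution: e^(2t)[K_1·v + K_2·(t·v + w)].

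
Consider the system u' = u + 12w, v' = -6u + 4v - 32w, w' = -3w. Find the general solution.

u(t) = c_1e^(t) - 3c_3e^(-3t), v(t) = 2c_1e^(t) + c_2e^(4t) + 2c_3e^(-3t), w(t) = c_3e^(-3t)

Coefficient matrix A = [[1, 0, 12], [-6, 4, -32], [0, 0, -3]].
det(A - λI) = 0 gives eigenvalues λ = 1, 4, -3.
For λ=1: eigenvector (1,2,0).
For λ=4: eigenvector (0,1,0).
For λ=-3: eigenvector (-3,2,1).
General solution: c_1e^(t)(1,2,0) + c_2e^(4t)(0,1,0) + c_3e^(-3t)(-3,2,1).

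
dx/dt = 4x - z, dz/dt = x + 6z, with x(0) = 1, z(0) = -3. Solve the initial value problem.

x(t) = 2te^(5t) + e^(5t), z(t) = -2te^(5t) - 3e^(5t)

Coefficient matrix A = [[4, -1], [1, 6]].
Characteristic polynomial det(A - λI) = λ^2 - 10λ + 25 = 0.
Single eigenvalue λ = 5 with algebraic multiplicity 2.
Eigenvector v = (-1,1); generalized eigenvector w with (A-λI)w=v is (0,1).
General solution: e^(5t)[K_1·v + K_2·(t·v + w)].
Applying x(0)=1, z(0)=-3 gives K_1=-1, K_2=-2.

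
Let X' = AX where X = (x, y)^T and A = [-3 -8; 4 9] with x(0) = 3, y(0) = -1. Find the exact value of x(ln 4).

-1008

A = [[-3,-8],[4,9]]; eigenvalues λ = 5, 1.
Eigenvectors: (-1,1) for λ=5, (-2,1) for λ=1.
From the initial condition, c_1 = 1, c_2 = -2.
x(ln 4) = (1)(4^5)(-1) + (-2)(4^1)(-2) = -1008.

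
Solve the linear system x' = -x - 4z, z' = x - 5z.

x(t) = -2K_1e^(-3t) - 2K_2te^(-3t) - K_2e^(-3t), z(t) = -K_1e^(-3t) - K_2te^(-3t)

Coefficient matrix A = [[-1, -4], [1, -5]].
Characteristic polynomial det(A - λI) = λ^2 + 6λ + 9 = 0.
Single eigenvalue λ = -3 with algebraic multiplicity 2.
Eigenvector v = (-2,-1); generalized eigenvector w with (A-λI)w=v is (-1,0).
General solution: e^(-3t)[K_1·v + K_2·(t·v + w)].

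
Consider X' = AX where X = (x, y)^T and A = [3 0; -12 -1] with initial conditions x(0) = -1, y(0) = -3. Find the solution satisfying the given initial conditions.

x(t) = -e^(3t), y(t) = 3e^(3t) - 6e^(-t)

Coefficient matrix A = [[3, 0], [-12, -1]].
Characteristic polynomial det(A - λI) = λ^2 - 2λ - 3 = 0.
Eigenvalues λ = -1, 3.
For λ=-1: (A-λI) row 1 is [4, 0], so an eigenvector is (0, 1).
For λ=3: (A-λI) row 2 is [-12, -4], so an eigenvector is (-1, 3).
General solution: K_1e^(-t)(0,1) + K_2e^(3t)(-1,3).
Applying x(0)=-1, y(0)=-3 gives K_1=-6, K_2=1.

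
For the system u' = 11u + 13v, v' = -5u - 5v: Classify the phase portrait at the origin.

A = [[11,13],[-5,-5]]; det(A-λI) = λ^2 - 6λ + 10.
λ = 3 ± i: positive real part.

unstable spiral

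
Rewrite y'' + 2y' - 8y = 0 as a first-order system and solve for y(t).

Let x_1 = y, x_2 = y'. Then x_1' = x_2 and x_2' = 8x_1 - 2x_2.
A = [[0,1],[8,-2]]; det(A-λI) = λ^2 + 2λ - 8.
Eigenvalues λ = -4, 2 with eigenvectors (1,-4), (1,2).

y(t) = C_1e^(-4t) + C_2e^(2t)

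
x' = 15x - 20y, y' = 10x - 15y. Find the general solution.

x(t) = -2C_1e^(5t) + C_2e^(-5t), y(t) = -C_1e^(5t) + C_2e^(-5t)

Coefficient matrix A = [[15, -20], [10, -15]].
Characteristic polynomial det(A - λI) = λ^2 - 25 = 0.
Eigenvalues λ = 5, -5.
For λ=5: (A-λI) row 1 is [10, -20], so an eigenvector is (-2, -1).
For λ=-5: (A-λI) row 1 is [20, -20], so an eigenvector is (1, 1).
General solution: C_1e^(5t)(-2,-1) + C_2e^(-5t)(1,1).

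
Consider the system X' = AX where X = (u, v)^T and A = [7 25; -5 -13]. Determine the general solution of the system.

u(t) = 2K_1e^(-3t)sin(5t) + K_1e^(-3t)cos(5t) + K_2e^(-3t)sin(5t) - 2K_2e^(-3t)cos(5t), v(t) = -K_1e^(-3t)sin(5t) + K_2e^(-3t)cos(5t)

Coefficient matrix A = [[7, 25], [-5, -13]].
Characteristic polynomial det(A - λI) = λ^2 + 6λ + 34 = 0.
Eigenvalues λ = -3 ± 5i (complex conjugate pair).
For λ=-3+5i: an eigenvector is (1,0) - i(2,-1) = (1 - 2i, 0 + i).
A real fundamental pair from Re and Im of e^((-3+5i)t)v: X_1 = e^(-3t)(cos(5t)·(1,0) + sin(5t)·(2,-1)), X_2 = e^(-3t)(sin(5t)·(1,0) - cos(5t)·(2,-1)).
General solution: K_1X_1 + K_2X_2.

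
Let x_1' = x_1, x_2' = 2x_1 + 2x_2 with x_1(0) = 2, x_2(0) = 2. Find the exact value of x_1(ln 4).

A = [[1,0],[2,2]]; eigenvalues λ = 1, 2.
Eigenvectors: (-1,2) for λ=1, (0,1) for λ=2.
From the initial condition, c_1 = -2, c_2 = 6.
x_1(ln 4) = (-2)(4^1)(-1) + (6)(4^2)(0) = 8.

8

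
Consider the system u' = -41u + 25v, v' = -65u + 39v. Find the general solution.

Coefficient matrix A = [[-41, 25], [-65, 39]].
Characteristic polynomial det(A - λI) = λ^2 + 2λ + 26 = 0.
Eigenvalues λ = -1 ± 5i (complex conjugate pair).
For λ=-1+5i: an eigenvector is (1,2) - i(2,3) = (1 - 2i, 2 - 3i).
A real fundamental pair from Re and Im of e^((-1+5i)t)v: X_1 = e^(-t)(cos(5t)·(1,2) + sin(5t)·(2,3)), X_2 = e^(-t)(sin(5t)·(1,2) - cos(5t)·(2,3)).
General solution: K_1X_1 + K_2X_2.

u(t) = 2K_1e^(-t)sin(5t) + K_1e^(-t)cos(5t) + K_2e^(-t)sin(5t) - 2K_2e^(-t)cos(5t), v(t) = 3K_1e^(-t)sin(5t) + 2K_1e^(-t)cos(5t) + 2K_2e^(-t)sin(5t) - 3K_2e^(-t)cos(5t)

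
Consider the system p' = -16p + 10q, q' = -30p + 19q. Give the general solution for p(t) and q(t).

Coefficient matrix A = [[-16, 10], [-30, 19]].
Characteristic polynomial det(A - λI) = λ^2 - 3λ - 4 = 0.
Eigenvalues λ = 4, -1.
For λ=4: (A-λI) row 1 is [-20, 10], so an eigenvector is (1, 2).
For λ=-1: (A-λI) row 1 is [-15, 10], so an eigenvector is (2, 3).
General solution: C_1e^(4t)(1,2) + C_2e^(-t)(2,3).

p(t) = C_1e^(4t) + 2C_2e^(-t), q(t) = 2C_1e^(4t) + 3C_2e^(-t)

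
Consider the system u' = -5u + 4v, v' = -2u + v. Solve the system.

u(t) = -2K_1e^(-3t) + K_2e^(-t), v(t) = -K_1e^(-3t) + K_2e^(-t)

Coefficient matrix A = [[-5, 4], [-2, 1]].
Characteristic polynomial det(A - λI) = λ^2 + 4λ + 3 = 0.
Eigenvalues λ = -3, -1.
For λ=-3: (A-λI) row 1 is [-2, 4], so an eigenvector is (-2, -1).
For λ=-1: (A-λI) row 1 is [-4, 4], so an eigenvector is (1, 1).
General solution: K_1e^(-3t)(-2,-1) + K_2e^(-t)(1,1).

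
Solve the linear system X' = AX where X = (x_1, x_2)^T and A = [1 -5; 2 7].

Coefficient matrix A = [[1, -5], [2, 7]].
Characteristic polynomial det(A - λI) = λ^2 - 8λ + 17 = 0.
Eigenvalues λ = 4 ± i (complex conjugate pair).
For λ=4+i: an eigenvector is (1,-1) - i(2,-1) = (1 - 2i, -1 + i).
A real fundamental pair from Re and Im of e^((4+i)t)v: X_1 = e^(4t)(cos(t)·(1,-1) + sin(t)·(2,-1)), X_2 = e^(4t)(sin(t)·(1,-1) - cos(t)·(2,-1)).
General solution: K_1X_1 + K_2X_2.

x_1(t) = 2K_1e^(4t)sin(t) + K_1e^(4t)cos(t) + K_2e^(4t)sin(t) - 2K_2e^(4t)cos(t), x_2(t) = -K_1e^(4t)sin(t) - K_1e^(4t)cos(t) - K_2e^(4t)sin(t) + K_2e^(4t)cos(t)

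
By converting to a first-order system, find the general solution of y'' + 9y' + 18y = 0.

y(t) = K_1e^(-3t) + K_2e^(-6t)

Let x_1 = y, x_2 = y'. Then x_1' = x_2 and x_2' = -18x_1 - 9x_2.
A = [[0,1],[-18,-9]]; det(A-λI) = λ^2 + 9λ + 18.
Eigenvalues λ = -3, -6 with eigenvectors (1,-3), (1,-6).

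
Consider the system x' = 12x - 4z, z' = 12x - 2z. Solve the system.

Coefficient matrix A = [[12, -4], [12, -2]].
Characteristic polynomial det(A - λI) = λ^2 - 10λ + 24 = 0.
Eigenvalues λ = 6, 4.
For λ=6: (A-λI) row 1 is [6, -4], so an eigenvector is (-2, -3).
For λ=4: (A-λI) row 1 is [8, -4], so an eigenvector is (-1, -2).
General solution: c_1e^(6t)(-2,-3) + c_2e^(4t)(-1,-2).

x(t) = -2c_1e^(6t) - c_2e^(4t), z(t) = -3c_1e^(6t) - 2c_2e^(4t)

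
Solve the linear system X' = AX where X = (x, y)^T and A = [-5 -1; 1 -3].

Coefficient matrix A = [[-5, -1], [1, -3]].
Characteristic polynomial det(A - λI) = λ^2 + 8λ + 16 = 0.
Single eigenvalue λ = -4 with algebraic multiplicity 2.
Eigenvector v = (1,-1); generalized eigenvector w with (A-λI)w=v is (2,-3).
General solution: e^(-4t)[C_1·v + C_2·(t·v + w)].

x(t) = C_1e^(-4t) + C_2te^(-4t) + 2C_2e^(-4t), y(t) = -C_1e^(-4t) - C_2te^(-4t) - 3C_2e^(-4t)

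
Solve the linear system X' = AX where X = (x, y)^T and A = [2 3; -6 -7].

x(t) = K_1e^(-4t) - K_2e^(-t), y(t) = -2K_1e^(-4t) + K_2e^(-t)

Coefficient matrix A = [[2, 3], [-6, -7]].
Characteristic polynomial det(A - λI) = λ^2 + 5λ + 4 = 0.
Eigenvalues λ = -4, -1.
For λ=-4: (A-λI) row 1 is [6, 3], so an eigenvector is (1, -2).
For λ=-1: (A-λI) row 1 is [3, 3], so an eigenvector is (-1, 1).
General solution: K_1e^(-4t)(1,-2) + K_2e^(-t)(-1,1).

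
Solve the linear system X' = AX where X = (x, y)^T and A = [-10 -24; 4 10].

Coefficient matrix A = [[-10, -24], [4, 10]].
Characteristic polynomial det(A - λI) = λ^2 - 4 = 0.
Eigenvalues λ = -2, 2.
For λ=-2: (A-λI) row 1 is [-8, -24], so an eigenvector is (-3, 1).
For λ=2: (A-λI) row 1 is [-12, -24], so an eigenvector is (-2, 1).
General solution: c_1e^(-2t)(-3,1) + c_2e^(2t)(-2,1).

x(t) = -3c_1e^(-2t) - 2c_2e^(2t), y(t) = c_1e^(-2t) + c_2e^(2t)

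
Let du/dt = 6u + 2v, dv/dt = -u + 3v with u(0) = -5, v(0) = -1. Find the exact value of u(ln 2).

A = [[6,2],[-1,3]]; eigenvalues λ = 5, 4.
Eigenvectors: (2,-1) for λ=5, (1,-1) for λ=4.
From the initial condition, c_1 = -6, c_2 = 7.
u(ln 2) = (-6)(2^5)(2) + (7)(2^4)(1) = -272.

-272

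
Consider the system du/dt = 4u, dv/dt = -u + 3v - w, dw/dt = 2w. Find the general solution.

u(t) = K_2e^(4t), v(t) = K_1e^(2t) - K_2e^(4t) - K_3e^(3t), w(t) = K_1e^(2t)

Coefficient matrix A = [[4, 0, 0], [-1, 3, -1], [0, 0, 2]].
det(A - λI) = 0 gives eigenvalues λ = 2, 4, 3.
For λ=2: eigenvector (0,1,1).
For λ=4: eigenvector (1,-1,0).
For λ=3: eigenvector (0,-1,0).
General solution: K_1e^(2t)(0,1,1) + K_2e^(4t)(1,-1,0) + K_3e^(3t)(0,-1,0).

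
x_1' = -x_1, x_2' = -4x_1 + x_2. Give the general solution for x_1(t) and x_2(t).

Coefficient matrix A = [[-1, 0], [-4, 1]].
Characteristic polynomial det(A - λI) = λ^2 - 1 = 0.
Eigenvalues λ = -1, 1.
For λ=-1: (A-λI) row 2 is [-4, 2], so an eigenvector is (1, 2).
For λ=1: (A-λI) row 1 is [-2, 0], so an eigenvector is (0, 1).
General solution: C_1e^(-t)(1,2) + C_2e^(t)(0,1).

x_1(t) = C_1e^(-t), x_2(t) = 2C_1e^(-t) + C_2e^(t)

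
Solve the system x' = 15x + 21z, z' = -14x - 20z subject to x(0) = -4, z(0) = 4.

x(t) = -4e^(-6t), z(t) = 4e^(-6t)

Coefficient matrix A = [[15, 21], [-14, -20]].
Characteristic polynomial det(A - λI) = λ^2 + 5λ - 6 = 0.
Eigenvalues λ = 1, -6.
For λ=1: (A-λI) row 1 is [14, 21], so an eigenvector is (3, -2).
For λ=-6: (A-λI) row 1 is [21, 21], so an eigenvector is (1, -1).
General solution: c_1e^(t)(3,-2) + c_2e^(-6t)(1,-1).
Applying x(0)=-4, z(0)=4 gives c_1=0, c_2=-4.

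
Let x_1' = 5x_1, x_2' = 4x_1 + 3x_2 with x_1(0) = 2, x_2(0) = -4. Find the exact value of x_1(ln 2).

64

A = [[5,0],[4,3]]; eigenvalues λ = 5, 3.
Eigenvectors: (1,2) for λ=5, (0,-1) for λ=3.
From the initial condition, c_1 = 2, c_2 = 8.
x_1(ln 2) = (2)(2^5)(1) + (8)(2^3)(0) = 64.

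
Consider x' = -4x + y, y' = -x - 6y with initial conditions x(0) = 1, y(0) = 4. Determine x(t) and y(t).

x(t) = 5te^(-5t) + e^(-5t), y(t) = -5te^(-5t) + 4e^(-5t)

Coefficient matrix A = [[-4, 1], [-1, -6]].
Characteristic polynomial det(A - λI) = λ^2 + 10λ + 25 = 0.
Single eigenvalue λ = -5 with algebraic multiplicity 2.
Eigenvector v = (-1,1); generalized eigenvector w with (A-λI)w=v is (0,-1).
General solution: e^(-5t)[K_1·v + K_2·(t·v + w)].
Applying x(0)=1, y(0)=4 gives K_1=-1, K_2=-5.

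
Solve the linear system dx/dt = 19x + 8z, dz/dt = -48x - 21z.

x(t) = c_1e^(3t) - c_2e^(-5t), z(t) = -2c_1e^(3t) + 3c_2e^(-5t)

Coefficient matrix A = [[19, 8], [-48, -21]].
Characteristic polynomial det(A - λI) = λ^2 + 2λ - 15 = 0.
Eigenvalues λ = 3, -5.
For λ=3: (A-λI) row 1 is [16, 8], so an eigenvector is (1, -2).
For λ=-5: (A-λI) row 1 is [24, 8], so an eigenvector is (-1, 3).
General solution: c_1e^(3t)(1,-2) + c_2e^(-5t)(-1,3).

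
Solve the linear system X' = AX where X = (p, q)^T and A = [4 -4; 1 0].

p(t) = -2C_1e^(2t) - 2C_2te^(2t) - C_2e^(2t), q(t) = -C_1e^(2t) - C_2te^(2t)

Coefficient matrix A = [[4, -4], [1, 0]].
Characteristic polynomial det(A - λI) = λ^2 - 4λ + 4 = 0.
Single eigenvalue λ = 2 with algebraic multiplicity 2.
Eigenvector v = (-2,-1); generalized eigenvector w with (A-λI)w=v is (-1,0).
General solution: e^(2t)[C_1·v + C_2·(t·v + w)].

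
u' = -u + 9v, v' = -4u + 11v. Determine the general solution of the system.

u(t) = -3C_1e^(5t) - 3C_2te^(5t) + 2C_2e^(5t), v(t) = -2C_1e^(5t) - 2C_2te^(5t) + C_2e^(5t)

Coefficient matrix A = [[-1, 9], [-4, 11]].
Characteristic polynomial det(A - λI) = λ^2 - 10λ + 25 = 0.
Single eigenvalue λ = 5 with algebraic multiplicity 2.
Eigenvector v = (-3,-2); generalized eigenvector w with (A-λI)w=v is (2,1).
General solution: e^(5t)[C_1·v + C_2·(t·v + w)].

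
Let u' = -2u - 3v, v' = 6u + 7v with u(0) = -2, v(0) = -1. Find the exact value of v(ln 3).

-471

A = [[-2,-3],[6,7]]; eigenvalues λ = 4, 1.
Eigenvectors: (1,-2) for λ=4, (-1,1) for λ=1.
From the initial condition, c_1 = 3, c_2 = 5.
v(ln 3) = (3)(3^4)(-2) + (5)(3^1)(1) = -471.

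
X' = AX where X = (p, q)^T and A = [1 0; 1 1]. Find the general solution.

Coefficient matrix A = [[1, 0], [1, 1]].
Characteristic polynomial det(A - λI) = λ^2 - 2λ + 1 = 0.
Single eigenvalue λ = 1 with algebraic multiplicity 2.
Eigenvector v = (0,-1); generalized eigenvector w with (A-λI)w=v is (-1,2).
General solution: e^(t)[c_1·v + c_2·(t·v + w)].

p(t) = -c_2e^(t), q(t) = -c_1e^(t) - c_2te^(t) + 2c_2e^(t)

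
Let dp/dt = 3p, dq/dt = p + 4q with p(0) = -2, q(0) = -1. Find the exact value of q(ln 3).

-189

A = [[3,0],[1,4]]; eigenvalues λ = 4, 3.
Eigenvectors: (0,1) for λ=4, (1,-1) for λ=3.
From the initial condition, c_1 = -3, c_2 = -2.
q(ln 3) = (-3)(3^4)(1) + (-2)(3^3)(-1) = -189.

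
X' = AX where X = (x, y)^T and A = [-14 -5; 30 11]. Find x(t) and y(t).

Coefficient matrix A = [[-14, -5], [30, 11]].
Characteristic polynomial det(A - λI) = λ^2 + 3λ - 4 = 0.
Eigenvalues λ = 1, -4.
For λ=1: (A-λI) row 1 is [-15, -5], so an eigenvector is (1, -3).
For λ=-4: (A-λI) row 1 is [-10, -5], so an eigenvector is (-1, 2).
General solution: C_1e^(t)(1,-3) + C_2e^(-4t)(-1,2).

x(t) = C_1e^(t) - C_2e^(-4t), y(t) = -3C_1e^(t) + 2C_2e^(-4t)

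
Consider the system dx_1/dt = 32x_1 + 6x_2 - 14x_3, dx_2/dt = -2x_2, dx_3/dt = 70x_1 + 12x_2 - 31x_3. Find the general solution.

Coefficient matrix A = [[32, 6, -14], [0, -2, 0], [70, 12, -31]].
det(A - λI) = 0 gives eigenvalues λ = 4, -2, -3.
For λ=4: eigenvector (1,0,2).
For λ=-2: eigenvector (-1,1,-2).
For λ=-3: eigenvector (2,0,5).
General solution: c_1e^(4t)(1,0,2) + c_2e^(-2t)(-1,1,-2) + c_3e^(-3t)(2,0,5).

x_1(t) = c_1e^(4t) - c_2e^(-2t) + 2c_3e^(-3t), x_2(t) = c_2e^(-2t), x_3(t) = 2c_1e^(4t) - 2c_2e^(-2t) + 5c_3e^(-3t)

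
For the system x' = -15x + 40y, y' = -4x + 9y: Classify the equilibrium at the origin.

A = [[-15,40],[-4,9]]; det(A-λI) = λ^2 + 6λ + 25.
λ = -3 ± 4i: negative real part.

stable spiral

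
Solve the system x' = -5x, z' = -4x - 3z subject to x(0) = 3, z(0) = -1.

Coefficient matrix A = [[-5, 0], [-4, -3]].
Characteristic polynomial det(A - λI) = λ^2 + 8λ + 15 = 0.
Eigenvalues λ = -5, -3.
For λ=-5: (A-λI) row 2 is [-4, 2], so an eigenvector is (-1, -2).
For λ=-3: (A-λI) row 1 is [-2, 0], so an eigenvector is (0, -1).
General solution: C_1e^(-5t)(-1,-2) + C_2e^(-3t)(0,-1).
Applying x(0)=3, z(0)=-1 gives C_1=-3, C_2=7.

x(t) = 3e^(-5t), z(t) = -7e^(-3t) + 6e^(-5t)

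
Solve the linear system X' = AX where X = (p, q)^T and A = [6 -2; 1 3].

p(t) = -2c_1e^(5t) - c_2e^(4t), q(t) = -c_1e^(5t) - c_2e^(4t)

Coefficient matrix A = [[6, -2], [1, 3]].
Characteristic polynomial det(A - λI) = λ^2 - 9λ + 20 = 0.
Eigenvalues λ = 5, 4.
For λ=5: (A-λI) row 1 is [1, -2], so an eigenvector is (-2, -1).
For λ=4: (A-λI) row 1 is [2, -2], so an eigenvector is (-1, -1).
General solution: c_1e^(5t)(-2,-1) + c_2e^(4t)(-1,-1).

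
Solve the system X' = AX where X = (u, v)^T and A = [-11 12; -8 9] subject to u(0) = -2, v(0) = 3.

Coefficient matrix A = [[-11, 12], [-8, 9]].
Characteristic polynomial det(A - λI) = λ^2 + 2λ - 3 = 0.
Eigenvalues λ = -3, 1.
For λ=-3: (A-λI) row 1 is [-8, 12], so an eigenvector is (-3, -2).
For λ=1: (A-λI) row 1 is [-12, 12], so an eigenvector is (-1, -1).
General solution: K_1e^(-3t)(-3,-2) + K_2e^(t)(-1,-1).
Applying u(0)=-2, v(0)=3 gives K_1=5, K_2=-13.

u(t) = 13e^(t) - 15e^(-3t), v(t) = 13e^(t) - 10e^(-3t)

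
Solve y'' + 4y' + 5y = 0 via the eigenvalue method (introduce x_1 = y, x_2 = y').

Let x_1 = y, x_2 = y'. Then x_1' = x_2 and x_2' = -5x_1 - 4x_2.
A = [[0,1],[-5,-4]]; det(A-λI) = λ^2 + 4λ + 5.
Eigenvalues λ = -2 ± i.

y(t) = c_1e^(-2t)cos(t) + c_2e^(-2t)sin(t)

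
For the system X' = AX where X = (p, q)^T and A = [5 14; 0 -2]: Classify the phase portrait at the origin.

saddle

A = [[5,14],[0,-2]]; det(A-λI) = λ^2 - 3λ - 10.
λ = -2, 5: opposite signs.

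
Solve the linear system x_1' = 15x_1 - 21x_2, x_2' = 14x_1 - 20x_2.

Coefficient matrix A = [[15, -21], [14, -20]].
Characteristic polynomial det(A - λI) = λ^2 + 5λ - 6 = 0.
Eigenvalues λ = 1, -6.
For λ=1: (A-λI) row 1 is [14, -21], so an eigenvector is (3, 2).
For λ=-6: (A-λI) row 1 is [21, -21], so an eigenvector is (-1, -1).
General solution: K_1e^(t)(3,2) + K_2e^(-6t)(-1,-1).

x_1(t) = 3K_1e^(t) - K_2e^(-6t), x_2(t) = 2K_1e^(t) - K_2e^(-6t)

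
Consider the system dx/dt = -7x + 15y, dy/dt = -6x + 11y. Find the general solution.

x(t) = -C_1e^(2t)sin(3t) + 2C_1e^(2t)cos(3t) + 2C_2e^(2t)sin(3t) + C_2e^(2t)cos(3t), y(t) = -C_1e^(2t)sin(3t) + C_1e^(2t)cos(3t) + C_2e^(2t)sin(3t) + C_2e^(2t)cos(3t)

Coefficient matrix A = [[-7, 15], [-6, 11]].
Characteristic polynomial det(A - λI) = λ^2 - 4λ + 13 = 0.
Eigenvalues λ = 2 ± 3i (complex conjugate pair).
For λ=2+3i: an eigenvector is (2,1) - i(-1,-1) = (2 + i, 1 + i).
A real fundamental pair from Re and Im of e^((2+3i)t)v: X_1 = e^(2t)(cos(3t)·(2,1) + sin(3t)·(-1,-1)), X_2 = e^(2t)(sin(3t)·(2,1) - cos(3t)·(-1,-1)).
General solution: C_1X_1 + C_2X_2.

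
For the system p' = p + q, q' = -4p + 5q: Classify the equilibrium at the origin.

A = [[1,1],[-4,5]]; det(A-λI) = λ^2 - 6λ + 9.
repeated λ = 3 with a single eigenvector.

unstable improper node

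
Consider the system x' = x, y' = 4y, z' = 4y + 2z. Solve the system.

x(t) = C_1e^(t), y(t) = C_2e^(4t), z(t) = 2C_2e^(4t) + C_3e^(2t)

Coefficient matrix A = [[1, 0, 0], [0, 4, 0], [0, 4, 2]].
det(A - λI) = 0 gives eigenvalues λ = 1, 4, 2.
For λ=1: eigenvector (1,0,0).
For λ=4: eigenvector (0,1,2).
For λ=2: eigenvector (0,0,1).
General solution: C_1e^(t)(1,0,0) + C_2e^(4t)(0,1,2) + C_3e^(2t)(0,0,1).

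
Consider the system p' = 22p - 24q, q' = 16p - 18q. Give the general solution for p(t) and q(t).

p(t) = 3c_1e^(6t) - c_2e^(-2t), q(t) = 2c_1e^(6t) - c_2e^(-2t)

Coefficient matrix A = [[22, -24], [16, -18]].
Characteristic polynomial det(A - λI) = λ^2 - 4λ - 12 = 0.
Eigenvalues λ = 6, -2.
For λ=6: (A-λI) row 1 is [16, -24], so an eigenvector is (3, 2).
For λ=-2: (A-λI) row 1 is [24, -24], so an eigenvector is (-1, -1).
General solution: c_1e^(6t)(3,2) + c_2e^(-2t)(-1,-1).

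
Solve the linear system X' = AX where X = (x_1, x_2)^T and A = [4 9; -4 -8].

x_1(t) = -3c_1e^(-2t) - 3c_2te^(-2t) + c_2e^(-2t), x_2(t) = 2c_1e^(-2t) + 2c_2te^(-2t) - c_2e^(-2t)

Coefficient matrix A = [[4, 9], [-4, -8]].
Characteristic polynomial det(A - λI) = λ^2 + 4λ + 4 = 0.
Single eigenvalue λ = -2 with algebraic multiplicity 2.
Eigenvector v = (-3,2); generalized eigenvector w with (A-λI)w=v is (1,-1).
General solution: e^(-2t)[c_1·v + c_2·(t·v + w)].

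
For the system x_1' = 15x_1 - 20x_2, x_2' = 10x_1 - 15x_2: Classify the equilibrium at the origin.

A = [[15,-20],[10,-15]]; det(A-λI) = λ^2 - 25.
λ = -5, 5: opposite signs.

saddle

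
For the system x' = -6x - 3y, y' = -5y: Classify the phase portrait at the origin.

stable node

A = [[-6,-3],[0,-5]]; det(A-λI) = λ^2 + 11λ + 30.
λ = -6, -5: both negative.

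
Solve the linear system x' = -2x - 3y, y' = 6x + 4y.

x(t) = K_1e^(t)cos(3t) + K_2e^(t)sin(3t), y(t) = K_1e^(t)sin(3t) - K_1e^(t)cos(3t) - K_2e^(t)sin(3t) - K_2e^(t)cos(3t)

Coefficient matrix A = [[-2, -3], [6, 4]].
Characteristic polynomial det(A - λI) = λ^2 - 2λ + 10 = 0.
Eigenvalues λ = 1 ± 3i (complex conjugate pair).
For λ=1+3i: an eigenvector is (1,-1) - i(0,1) = (1, -1 - i).
A real fundamental pair from Re and Im of e^((1+3i)t)v: X_1 = e^(t)(cos(3t)·(1,-1) + sin(3t)·(0,1)), X_2 = e^(t)(sin(3t)·(1,-1) - cos(3t)·(0,1)).
General solution: K_1X_1 + K_2X_2.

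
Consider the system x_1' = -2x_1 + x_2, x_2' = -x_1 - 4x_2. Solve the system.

x_1(t) = c_1e^(-3t) + c_2te^(-3t), x_2(t) = -c_1e^(-3t) - c_2te^(-3t) + c_2e^(-3t)

Coefficient matrix A = [[-2, 1], [-1, -4]].
Characteristic polynomial det(A - λI) = λ^2 + 6λ + 9 = 0.
Single eigenvalue λ = -3 with algebraic multiplicity 2.
Eigenvector v = (1,-1); generalized eigenvector w with (A-λI)w=v is (0,1).
General solution: e^(-3t)[c_1·v + c_2·(t·v + w)].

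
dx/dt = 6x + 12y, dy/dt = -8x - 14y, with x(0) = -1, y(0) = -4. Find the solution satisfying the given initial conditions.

x(t) = -15e^(-2t) + 14e^(-6t), y(t) = 10e^(-2t) - 14e^(-6t)

Coefficient matrix A = [[6, 12], [-8, -14]].
Characteristic polynomial det(A - λI) = λ^2 + 8λ + 12 = 0.
Eigenvalues λ = -2, -6.
For λ=-2: (A-λI) row 1 is [8, 12], so an eigenvector is (3, -2).
For λ=-6: (A-λI) row 1 is [12, 12], so an eigenvector is (1, -1).
General solution: C_1e^(-2t)(3,-2) + C_2e^(-6t)(1,-1).
Applying x(0)=-1, y(0)=-4 gives C_1=-5, C_2=14.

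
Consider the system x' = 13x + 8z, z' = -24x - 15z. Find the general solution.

x(t) = -2C_1e^(t) + C_2e^(-3t), z(t) = 3C_1e^(t) - 2C_2e^(-3t)

Coefficient matrix A = [[13, 8], [-24, -15]].
Characteristic polynomial det(A - λI) = λ^2 + 2λ - 3 = 0.
Eigenvalues λ = 1, -3.
For λ=1: (A-λI) row 1 is [12, 8], so an eigenvector is (-2, 3).
For λ=-3: (A-λI) row 1 is [16, 8], so an eigenvector is (1, -2).
General solution: C_1e^(t)(-2,3) + C_2e^(-3t)(1,-2).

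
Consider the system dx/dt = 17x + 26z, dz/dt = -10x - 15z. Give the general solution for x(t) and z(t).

Coefficient matrix A = [[17, 26], [-10, -15]].
Characteristic polynomial det(A - λI) = λ^2 - 2λ + 5 = 0.
Eigenvalues λ = 1 ± 2i (complex conjugate pair).
For λ=1+2i: an eigenvector is (3,-2) - i(-2,1) = (3 + 2i, -2 - i).
A real fundamental pair from Re and Im of e^((1+2i)t)v: X_1 = e^(t)(cos(2t)·(3,-2) + sin(2t)·(-2,1)), X_2 = e^(t)(sin(2t)·(3,-2) - cos(2t)·(-2,1)).
General solution: K_1X_1 + K_2X_2.

x(t) = -2K_1e^(t)sin(2t) + 3K_1e^(t)cos(2t) + 3K_2e^(t)sin(2t) + 2K_2e^(t)cos(2t), z(t) = K_1e^(t)sin(2t) - 2K_1e^(t)cos(2t) - 2K_2e^(t)sin(2t) - K_2e^(t)cos(2t)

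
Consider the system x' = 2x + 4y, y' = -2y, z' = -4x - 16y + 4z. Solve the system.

Coefficient matrix A = [[2, 4, 0], [0, -2, 0], [-4, -16, 4]].
det(A - λI) = 0 gives eigenvalues λ = 4, -2, 2.
For λ=4: eigenvector (0,0,1).
For λ=-2: eigenvector (-1,1,2).
For λ=2: eigenvector (1,0,2).
General solution: K_1e^(4t)(0,0,1) + K_2e^(-2t)(-1,1,2) + K_3e^(2t)(1,0,2).

x(t) = -K_2e^(-2t) + K_3e^(2t), y(t) = K_2e^(-2t), z(t) = K_1e^(4t) + 2K_2e^(-2t) + 2K_3e^(2t)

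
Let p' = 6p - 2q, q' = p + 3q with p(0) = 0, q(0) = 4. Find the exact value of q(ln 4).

-2048

A = [[6,-2],[1,3]]; eigenvalues λ = 4, 5.
Eigenvectors: (-1,-1) for λ=4, (2,1) for λ=5.
From the initial condition, c_1 = -8, c_2 = -4.
q(ln 4) = (-8)(4^4)(-1) + (-4)(4^5)(1) = -2048.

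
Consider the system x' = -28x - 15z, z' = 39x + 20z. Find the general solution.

x(t) = -c_1e^(-4t)sin(3t) + 2c_1e^(-4t)cos(3t) + 2c_2e^(-4t)sin(3t) + c_2e^(-4t)cos(3t), z(t) = 2c_1e^(-4t)sin(3t) - 3c_1e^(-4t)cos(3t) - 3c_2e^(-4t)sin(3t) - 2c_2e^(-4t)cos(3t)

Coefficient matrix A = [[-28, -15], [39, 20]].
Characteristic polynomial det(A - λI) = λ^2 + 8λ + 25 = 0.
Eigenvalues λ = -4 ± 3i (complex conjugate pair).
For λ=-4+3i: an eigenvector is (2,-3) - i(-1,2) = (2 + i, -3 - 2i).
A real fundamental pair from Re and Im of e^((-4+3i)t)v: X_1 = e^(-4t)(cos(3t)·(2,-3) + sin(3t)·(-1,2)), X_2 = e^(-4t)(sin(3t)·(2,-3) - cos(3t)·(-1,2)).
General solution: c_1X_1 + c_2X_2.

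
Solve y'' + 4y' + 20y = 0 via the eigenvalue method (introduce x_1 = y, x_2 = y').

y(t) = C_1e^(-2t)cos(4t) + C_2e^(-2t)sin(4t)

Let x_1 = y, x_2 = y'. Then x_1' = x_2 and x_2' = -20x_1 - 4x_2.
A = [[0,1],[-20,-4]]; det(A-λI) = λ^2 + 4λ + 20.
Eigenvalues λ = -2 ± 4i.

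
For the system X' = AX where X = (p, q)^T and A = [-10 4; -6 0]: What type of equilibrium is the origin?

stable node

A = [[-10,4],[-6,0]]; det(A-λI) = λ^2 + 10λ + 24.
λ = -4, -6: both negative.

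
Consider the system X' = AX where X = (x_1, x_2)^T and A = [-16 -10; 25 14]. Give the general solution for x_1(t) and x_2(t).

x_1(t) = -C_1e^(-t)sin(5t) + C_1e^(-t)cos(5t) + C_2e^(-t)sin(5t) + C_2e^(-t)cos(5t), x_2(t) = 2C_1e^(-t)sin(5t) - C_1e^(-t)cos(5t) - C_2e^(-t)sin(5t) - 2C_2e^(-t)cos(5t)

Coefficient matrix A = [[-16, -10], [25, 14]].
Characteristic polynomial det(A - λI) = λ^2 + 2λ + 26 = 0.
Eigenvalues λ = -1 ± 5i (complex conjugate pair).
For λ=-1+5i: an eigenvector is (1,-1) - i(-1,2) = (1 + i, -1 - 2i).
A real fundamental pair from Re and Im of e^((-1+5i)t)v: X_1 = e^(-t)(cos(5t)·(1,-1) + sin(5t)·(-1,2)), X_2 = e^(-t)(sin(5t)·(1,-1) - cos(5t)·(-1,2)).
General solution: C_1X_1 + C_2X_2.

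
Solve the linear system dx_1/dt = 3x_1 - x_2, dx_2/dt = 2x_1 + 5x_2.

Coefficient matrix A = [[3, -1], [2, 5]].
Characteristic polynomial det(A - λI) = λ^2 - 8λ + 17 = 0.
Eigenvalues λ = 4 ± i (complex conjugate pair).
For λ=4+i: an eigenvector is (1,-1) - i(0,1) = (1, -1 - i).
A real fundamental pair from Re and Im of e^((4+i)t)v: X_1 = e^(4t)(cos(t)·(1,-1) + sin(t)·(0,1)), X_2 = e^(4t)(sin(t)·(1,-1) - cos(t)·(0,1)).
General solution: C_1X_1 + C_2X_2.

x_1(t) = C_1e^(4t)cos(t) + C_2e^(4t)sin(t), x_2(t) = C_1e^(4t)sin(t) - C_1e^(4t)cos(t) - C_2e^(4t)sin(t) - C_2e^(4t)cos(t)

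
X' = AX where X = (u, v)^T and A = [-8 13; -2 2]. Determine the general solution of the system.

u(t) = -3C_1e^(-3t)sin(t) - 2C_1e^(-3t)cos(t) - 2C_2e^(-3t)sin(t) + 3C_2e^(-3t)cos(t), v(t) = -C_1e^(-3t)sin(t) - C_1e^(-3t)cos(t) - C_2e^(-3t)sin(t) + C_2e^(-3t)cos(t)

Coefficient matrix A = [[-8, 13], [-2, 2]].
Characteristic polynomial det(A - λI) = λ^2 + 6λ + 10 = 0.
Eigenvalues λ = -3 ± i (complex conjugate pair).
For λ=-3+i: an eigenvector is (-2,-1) - i(-3,-1) = (-2 + 3i, -1 + i).
A real fundamental pair from Re and Im of e^((-3+i)t)v: X_1 = e^(-3t)(cos(t)·(-2,-1) + sin(t)·(-3,-1)), X_2 = e^(-3t)(sin(t)·(-2,-1) - cos(t)·(-3,-1)).
General solution: C_1X_1 + C_2X_2.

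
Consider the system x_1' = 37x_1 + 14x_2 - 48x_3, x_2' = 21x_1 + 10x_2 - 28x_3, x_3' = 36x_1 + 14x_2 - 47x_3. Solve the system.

Coefficient matrix A = [[37, 14, -48], [21, 10, -28], [36, 14, -47]].
det(A - λI) = 0 gives eigenvalues λ = 3, -4, 1.
For λ=3: eigenvector (1,1,1).
For λ=-4: eigenvector (-2,-1,-2).
For λ=1: eigenvector (-4,0,-3).
General solution: C_1e^(3t)(1,1,1) + C_2e^(-4t)(-2,-1,-2) + C_3e^(t)(-4,0,-3).

x_1(t) = C_1e^(3t) - 2C_2e^(-4t) - 4C_3e^(t), x_2(t) = C_1e^(3t) - C_2e^(-4t), x_3(t) = C_1e^(3t) - 2C_2e^(-4t) - 3C_3e^(t)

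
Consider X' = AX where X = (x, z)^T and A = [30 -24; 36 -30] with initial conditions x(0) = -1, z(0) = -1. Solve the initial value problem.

x(t) = -e^(6t), z(t) = -e^(6t)

Coefficient matrix A = [[30, -24], [36, -30]].
Characteristic polynomial det(A - λI) = λ^2 - 36 = 0.
Eigenvalues λ = 6, -6.
For λ=6: (A-λI) row 1 is [24, -24], so an eigenvector is (-1, -1).
For λ=-6: (A-λI) row 1 is [36, -24], so an eigenvector is (2, 3).
General solution: C_1e^(6t)(-1,-1) + C_2e^(-6t)(2,3).
Applying x(0)=-1, z(0)=-1 gives C_1=1, C_2=0.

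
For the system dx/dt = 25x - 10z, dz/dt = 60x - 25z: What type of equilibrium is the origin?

A = [[25,-10],[60,-25]]; det(A-λI) = λ^2 - 25.
λ = 5, -5: opposite signs.

saddle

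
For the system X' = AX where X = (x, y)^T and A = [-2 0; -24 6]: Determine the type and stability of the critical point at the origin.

saddle

A = [[-2,0],[-24,6]]; det(A-λI) = λ^2 - 4λ - 12.
λ = -2, 6: opposite signs.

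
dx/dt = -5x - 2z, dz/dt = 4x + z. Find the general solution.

Coefficient matrix A = [[-5, -2], [4, 1]].
Characteristic polynomial det(A - λI) = λ^2 + 4λ + 3 = 0.
Eigenvalues λ = -3, -1.
For λ=-3: (A-λI) row 1 is [-2, -2], so an eigenvector is (-1, 1).
For λ=-1: (A-λI) row 1 is [-4, -2], so an eigenvector is (-1, 2).
General solution: c_1e^(-3t)(-1,1) + c_2e^(-t)(-1,2).

x(t) = -c_1e^(-3t) - c_2e^(-t), z(t) = c_1e^(-3t) + 2c_2e^(-t)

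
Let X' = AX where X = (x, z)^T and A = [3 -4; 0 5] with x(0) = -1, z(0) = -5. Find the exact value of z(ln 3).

A = [[3,-4],[0,5]]; eigenvalues λ = 3, 5.
Eigenvectors: (-1,0) for λ=3, (-2,1) for λ=5.
From the initial condition, c_1 = 11, c_2 = -5.
z(ln 3) = (11)(3^3)(0) + (-5)(3^5)(1) = -1215.

-1215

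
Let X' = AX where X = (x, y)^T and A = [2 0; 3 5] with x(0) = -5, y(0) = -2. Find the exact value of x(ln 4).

A = [[2,0],[3,5]]; eigenvalues λ = 2, 5.
Eigenvectors: (-1,1) for λ=2, (0,-1) for λ=5.
From the initial condition, c_1 = 5, c_2 = 7.
x(ln 4) = (5)(4^2)(-1) + (7)(4^5)(0) = -80.

-80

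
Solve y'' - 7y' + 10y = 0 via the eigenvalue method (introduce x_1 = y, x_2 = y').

Let x_1 = y, x_2 = y'. Then x_1' = x_2 and x_2' = -10x_1 + 7x_2.
A = [[0,1],[-10,7]]; det(A-λI) = λ^2 - 7λ + 10.
Eigenvalues λ = 2, 5 with eigenvectors (1,2), (1,5).

y(t) = K_1e^(2t) + K_2e^(5t)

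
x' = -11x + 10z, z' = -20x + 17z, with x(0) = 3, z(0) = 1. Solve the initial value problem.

x(t) = -16e^(3t)sin(2t) + 3e^(3t)cos(2t), z(t) = -23e^(3t)sin(2t) + e^(3t)cos(2t)

Coefficient matrix A = [[-11, 10], [-20, 17]].
Characteristic polynomial det(A - λI) = λ^2 - 6λ + 13 = 0.
Eigenvalues λ = 3 ± 2i (complex conjugate pair).
For λ=3+2i: an eigenvector is (2,3) - i(1,1) = (2 - i, 3 - i).
A real fundamental pair from Re and Im of e^((3+2i)t)v: X_1 = e^(3t)(cos(2t)·(2,3) + sin(2t)·(1,1)), X_2 = e^(3t)(sin(2t)·(2,3) - cos(2t)·(1,1)).
General solution: K_1X_1 + K_2X_2.
Applying x(0)=3, z(0)=1 gives K_1=-2, K_2=-7.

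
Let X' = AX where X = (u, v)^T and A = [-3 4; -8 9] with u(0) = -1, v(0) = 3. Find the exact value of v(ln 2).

A = [[-3,4],[-8,9]]; eigenvalues λ = 1, 5.
Eigenvectors: (-1,-1) for λ=1, (1,2) for λ=5.
From the initial condition, c_1 = 5, c_2 = 4.
v(ln 2) = (5)(2^1)(-1) + (4)(2^5)(2) = 246.

246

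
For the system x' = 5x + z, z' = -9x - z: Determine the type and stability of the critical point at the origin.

unstable improper node

A = [[5,1],[-9,-1]]; det(A-λI) = λ^2 - 4λ + 4.
repeated λ = 2 with a single eigenvector.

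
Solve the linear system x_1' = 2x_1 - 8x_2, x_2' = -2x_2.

Coefficient matrix A = [[2, -8], [0, -2]].
Characteristic polynomial det(A - λI) = λ^2 - 4 = 0.
Eigenvalues λ = -2, 2.
For λ=-2: (A-λI) row 1 is [4, -8], so an eigenvector is (-2, -1).
For λ=2: (A-λI) row 1 is [0, -8], so an eigenvector is (-1, 0).
General solution: c_1e^(-2t)(-2,-1) + c_2e^(2t)(-1,0).

x_1(t) = -2c_1e^(-2t) - c_2e^(2t), x_2(t) = -c_1e^(-2t)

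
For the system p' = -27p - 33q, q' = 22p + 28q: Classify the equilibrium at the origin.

saddle

A = [[-27,-33],[22,28]]; det(A-λI) = λ^2 - λ - 30.
λ = 6, -5: opposite signs.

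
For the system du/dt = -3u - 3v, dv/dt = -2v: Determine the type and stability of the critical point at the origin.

A = [[-3,-3],[0,-2]]; det(A-λI) = λ^2 + 5λ + 6.
λ = -3, -2: both negative.

stable node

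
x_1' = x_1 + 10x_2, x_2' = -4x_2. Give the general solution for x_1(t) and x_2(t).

x_1(t) = -2c_1e^(-4t) - c_2e^(t), x_2(t) = c_1e^(-4t)

Coefficient matrix A = [[1, 10], [0, -4]].
Characteristic polynomial det(A - λI) = λ^2 + 3λ - 4 = 0.
Eigenvalues λ = -4, 1.
For λ=-4: (A-λI) row 1 is [5, 10], so an eigenvector is (-2, 1).
For λ=1: (A-λI) row 1 is [0, 10], so an eigenvector is (-1, 0).
General solution: c_1e^(-4t)(-2,1) + c_2e^(t)(-1,0).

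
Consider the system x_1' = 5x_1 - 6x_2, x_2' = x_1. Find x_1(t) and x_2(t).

x_1(t) = -3C_1e^(3t) - 2C_2e^(2t), x_2(t) = -C_1e^(3t) - C_2e^(2t)

Coefficient matrix A = [[5, -6], [1, 0]].
Characteristic polynomial det(A - λI) = λ^2 - 5λ + 6 = 0.
Eigenvalues λ = 3, 2.
For λ=3: (A-λI) row 1 is [2, -6], so an eigenvector is (-3, -1).
For λ=2: (A-λI) row 1 is [3, -6], so an eigenvector is (-2, -1).
General solution: C_1e^(3t)(-3,-1) + C_2e^(2t)(-2,-1).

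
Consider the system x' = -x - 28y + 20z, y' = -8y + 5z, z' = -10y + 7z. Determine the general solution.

x(t) = c_1e^(-t) - 4c_2e^(2t) + 4c_3e^(-3t), y(t) = -c_2e^(2t) + c_3e^(-3t), z(t) = -2c_2e^(2t) + c_3e^(-3t)

Coefficient matrix A = [[-1, -28, 20], [0, -8, 5], [0, -10, 7]].
det(A - λI) = 0 gives eigenvalues λ = -1, 2, -3.
For λ=-1: eigenvector (1,0,0).
For λ=2: eigenvector (-4,-1,-2).
For λ=-3: eigenvector (4,1,1).
General solution: c_1e^(-t)(1,0,0) + c_2e^(2t)(-4,-1,-2) + c_3e^(-3t)(4,1,1).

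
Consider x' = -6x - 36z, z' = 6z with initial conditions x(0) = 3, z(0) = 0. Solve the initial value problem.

Coefficient matrix A = [[-6, -36], [0, 6]].
Characteristic polynomial det(A - λI) = λ^2 - 36 = 0.
Eigenvalues λ = 6, -6.
For λ=6: (A-λI) row 1 is [-12, -36], so an eigenvector is (-3, 1).
For λ=-6: (A-λI) row 1 is [0, -36], so an eigenvector is (-1, 0).
General solution: K_1e^(6t)(-3,1) + K_2e^(-6t)(-1,0).
Applying x(0)=3, z(0)=0 gives K_1=0, K_2=-3.

x(t) = 3e^(-6t), z(t) = 0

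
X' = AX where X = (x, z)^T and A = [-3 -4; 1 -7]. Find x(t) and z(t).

x(t) = 2K_1e^(-5t) + 2K_2te^(-5t) - 3K_2e^(-5t), z(t) = K_1e^(-5t) + K_2te^(-5t) - 2K_2e^(-5t)

Coefficient matrix A = [[-3, -4], [1, -7]].
Characteristic polynomial det(A - λI) = λ^2 + 10λ + 25 = 0.
Single eigenvalue λ = -5 with algebraic multiplicity 2.
Eigenvector v = (2,1); generalized eigenvector w with (A-λI)w=v is (-3,-2).
General solution: e^(-5t)[K_1·v + K_2·(t·v + w)].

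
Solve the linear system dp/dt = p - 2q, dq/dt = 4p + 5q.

Coefficient matrix A = [[1, -2], [4, 5]].
Characteristic polynomial det(A - λI) = λ^2 - 6λ + 13 = 0.
Eigenvalues λ = 3 ± 2i (complex conjugate pair).
For λ=3+2i: an eigenvector is (-1,1) - i(0,-1) = (-1, 1 + i).
A real fundamental pair from Re and Im of e^((3+2i)t)v: X_1 = e^(3t)(cos(2t)·(-1,1) + sin(2t)·(0,-1)), X_2 = e^(3t)(sin(2t)·(-1,1) - cos(2t)·(0,-1)).
General solution: K_1X_1 + K_2X_2.

p(t) = -K_1e^(3t)cos(2t) - K_2e^(3t)sin(2t), q(t) = -K_1e^(3t)sin(2t) + K_1e^(3t)cos(2t) + K_2e^(3t)sin(2t) + K_2e^(3t)cos(2t)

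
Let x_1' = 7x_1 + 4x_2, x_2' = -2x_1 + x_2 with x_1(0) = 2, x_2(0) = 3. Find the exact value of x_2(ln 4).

A = [[7,4],[-2,1]]; eigenvalues λ = 5, 3.
Eigenvectors: (-2,1) for λ=5, (1,-1) for λ=3.
From the initial condition, c_1 = -5, c_2 = -8.
x_2(ln 4) = (-5)(4^5)(1) + (-8)(4^3)(-1) = -4608.

-4608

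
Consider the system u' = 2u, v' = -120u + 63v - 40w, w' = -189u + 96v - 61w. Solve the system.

Coefficient matrix A = [[2, 0, 0], [-120, 63, -40], [-189, 96, -61]].
det(A - λI) = 0 gives eigenvalues λ = 2, -1, 3.
For λ=2: eigenvector (1,0,-3).
For λ=-1: eigenvector (0,5,8).
For λ=3: eigenvector (0,-2,-3).
General solution: c_1e^(2t)(1,0,-3) + c_2e^(-t)(0,5,8) + c_3e^(3t)(0,-2,-3).

u(t) = c_1e^(2t), v(t) = 5c_2e^(-t) - 2c_3e^(3t), w(t) = -3c_1e^(2t) + 8c_2e^(-t) - 3c_3e^(3t)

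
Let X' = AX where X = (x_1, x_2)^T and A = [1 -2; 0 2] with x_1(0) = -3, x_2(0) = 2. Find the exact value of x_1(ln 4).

-60

A = [[1,-2],[0,2]]; eigenvalues λ = 2, 1.
Eigenvectors: (-2,1) for λ=2, (-1,0) for λ=1.
From the initial condition, c_1 = 2, c_2 = -1.
x_1(ln 4) = (2)(4^2)(-2) + (-1)(4^1)(-1) = -60.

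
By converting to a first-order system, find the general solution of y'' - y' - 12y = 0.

y(t) = K_1e^(4t) + K_2e^(-3t)

Let x_1 = y, x_2 = y'. Then x_1' = x_2 and x_2' = 12x_1 + x_2.
A = [[0,1],[12,1]]; det(A-λI) = λ^2 - λ - 12.
Eigenvalues λ = 4, -3 with eigenvectors (1,4), (1,-3).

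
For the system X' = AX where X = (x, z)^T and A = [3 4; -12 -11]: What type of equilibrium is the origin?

stable node

A = [[3,4],[-12,-11]]; det(A-λI) = λ^2 + 8λ + 15.
λ = -5, -3: both negative.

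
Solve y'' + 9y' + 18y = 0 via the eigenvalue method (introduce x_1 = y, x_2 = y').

y(t) = C_1e^(-6t) + C_2e^(-3t)

Let x_1 = y, x_2 = y'. Then x_1' = x_2 and x_2' = -18x_1 - 9x_2.
A = [[0,1],[-18,-9]]; det(A-λI) = λ^2 + 9λ + 18.
Eigenvalues λ = -6, -3 with eigenvectors (1,-6), (1,-3).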